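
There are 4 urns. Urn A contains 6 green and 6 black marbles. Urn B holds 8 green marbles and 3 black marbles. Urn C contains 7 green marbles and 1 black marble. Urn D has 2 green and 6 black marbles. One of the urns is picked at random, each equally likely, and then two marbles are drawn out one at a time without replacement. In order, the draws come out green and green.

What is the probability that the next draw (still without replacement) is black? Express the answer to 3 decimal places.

The likelihood of the observed sequence under each hypothesis: P(data | urn A) = (6/12)(5/11) = 5/22; P(data | urn B) = (8/11)(7/10) = 28/55; P(data | urn C) = (7/8)(6/7) = 3/4; P(data | urn D) = (2/8)(1/7) = 1/28.
The prior-weighted likelihoods are 1/4 · 5/22 = 5/88, 1/4 · 28/55 = 7/55, 1/4 · 3/4 = 3/16, 1/4 · 1/28 = 1/112; summing to 293/770.
The posterior is then P(urn A | data) = 0.14932, P(urn B | data) = 0.33447, P(urn C | data) = 0.49275, P(urn D | data) = 0.023464.
Averaging over the posterior, P(black next | data) = (3/5)(0.14932) + (1/3)(0.33447) + (1/6)(0.49275) + (1)(0.023464) = 0.30667.

0.307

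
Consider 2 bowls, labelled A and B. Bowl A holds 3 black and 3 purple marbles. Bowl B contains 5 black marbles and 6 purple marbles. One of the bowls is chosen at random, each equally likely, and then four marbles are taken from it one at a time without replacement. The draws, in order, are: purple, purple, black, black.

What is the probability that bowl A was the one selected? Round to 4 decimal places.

For each hypothesis, P(data | H) works out to: P(data | bowl A) = (3/6)(2/5)(3/4)(2/3) = 1/10; P(data | bowl B) = (6/11)(5/10)(5/9)(4/8) = 5/66.
The prior-weighted likelihoods are 1/2 · 1/10 = 1/20, 1/2 · 5/66 = 5/132; these sum to 29/330.
By Bayes' rule, P(bowl A | data) = (1/20) / (29/330) = 33/58.

0.5690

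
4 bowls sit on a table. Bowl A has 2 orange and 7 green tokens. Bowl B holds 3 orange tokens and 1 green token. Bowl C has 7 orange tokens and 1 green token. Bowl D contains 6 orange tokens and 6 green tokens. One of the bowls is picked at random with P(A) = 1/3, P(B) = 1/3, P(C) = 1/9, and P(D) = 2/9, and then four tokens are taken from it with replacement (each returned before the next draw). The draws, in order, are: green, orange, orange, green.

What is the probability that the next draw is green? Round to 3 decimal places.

0.482

Compute the likelihood of the observed sequence for each case: P(data | bowl A) = (7/9)(2/9)(2/9)(7/9) = 0.029873; P(data | bowl B) = (1/4)(3/4)(3/4)(1/4) = 0.035156; P(data | bowl C) = (1/8)(7/8)(7/8)(1/8) = 0.011963; P(data | bowl D) = (6/12)(6/12)(6/12)(6/12) = 0.0625.
Multiplying each by its prior: 1/3 · 0.029873 = 0.0099578, 1/3 · 0.035156 = 0.011719, 1/9 · 0.011963 = 0.0013292, 2/9 · 0.0625 = 0.013889; summing to 0.036895.
The posterior is then P(bowl A | data) = 0.2699, P(bowl B | data) = 0.31763, P(bowl C | data) = 0.036027, P(bowl D | data) = 0.37645.
The predictive probability is P(green next | data) = (7/9)(0.2699) + (1/4)(0.31763) + (1/8)(0.036027) + (1/2)(0.37645) = 0.48205.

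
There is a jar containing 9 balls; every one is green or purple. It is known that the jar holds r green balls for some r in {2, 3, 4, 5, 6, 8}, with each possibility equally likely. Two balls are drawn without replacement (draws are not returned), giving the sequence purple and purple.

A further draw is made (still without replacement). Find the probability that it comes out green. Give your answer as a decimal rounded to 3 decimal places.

0.455

Under each hypothesis, the probability of the observed sequence is: P(data | r = 2) = (7/9)(6/8) = 7/12; P(data | r = 3) = (6/9)(5/8) = 5/12; P(data | r = 4) = (5/9)(4/8) = 5/18; P(data | r = 5) = (4/9)(3/8) = 1/6; P(data | r = 6) = (3/9)(2/8) = 1/12; P(data | r = 8) = (1/9)(0/8) = 0.
The prior-weighted likelihoods are 1/6 · 7/12 = 7/72, 1/6 · 5/12 = 5/72, 1/6 · 5/18 = 5/108, 1/6 · 1/6 = 1/36, 1/6 · 1/12 = 1/72, 1/6 · 0 = 0; these sum to 55/216.
The posterior is then P(r = 2 | data) = 21/55, P(r = 3 | data) = 3/11, P(r = 4 | data) = 2/11, P(r = 5 | data) = 6/55, P(r = 6 | data) = 3/55, P(r = 8 | data) = 0.
So P(green next | data) = Σ P(green next | H) P(H | data) = (2/7)(21/55) + (3/7)(3/11) + (4/7)(2/11) + (5/7)(6/55) + (6/7)(3/55) = 5/11.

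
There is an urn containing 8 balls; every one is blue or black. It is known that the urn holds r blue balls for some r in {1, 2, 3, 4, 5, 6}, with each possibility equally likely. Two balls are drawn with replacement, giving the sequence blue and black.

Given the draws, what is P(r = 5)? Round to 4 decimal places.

For each hypothesis, P(data | H) works out to: P(data | r = 1) = (1/8)(7/8) = 7/64; P(data | r = 2) = (2/8)(6/8) = 3/16; P(data | r = 3) = (3/8)(5/8) = 15/64; P(data | r = 4) = (4/8)(4/8) = 1/4; P(data | r = 5) = (5/8)(3/8) = 15/64; P(data | r = 6) = (6/8)(2/8) = 3/16.
Multiplying each by its prior: 1/6 · 7/64 = 7/384, 1/6 · 3/16 = 1/32, 1/6 · 15/64 = 5/128, 1/6 · 1/4 = 1/24, 1/6 · 15/64 = 5/128, 1/6 · 3/16 = 1/32; with total 77/384.
Hence P(r = 5 | data) = (5/128) / (77/384) = 15/77.

0.1948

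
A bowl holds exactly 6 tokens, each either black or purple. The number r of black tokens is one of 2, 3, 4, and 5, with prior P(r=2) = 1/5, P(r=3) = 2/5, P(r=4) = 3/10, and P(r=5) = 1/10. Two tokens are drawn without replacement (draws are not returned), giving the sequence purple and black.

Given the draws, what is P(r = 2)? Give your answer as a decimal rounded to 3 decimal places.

Compute the likelihood of the observed sequence for each case: P(data | r = 2) = (4/6)(2/5) = 4/15; P(data | r = 3) = (3/6)(3/5) = 3/10; P(data | r = 4) = (2/6)(4/5) = 4/15; P(data | r = 5) = (1/6)(5/5) = 1/6.
Weighting by the prior gives 1/5 · 4/15 = 4/75, 2/5 · 3/10 = 3/25, 3/10 · 4/15 = 2/25, 1/10 · 1/6 = 1/60; these sum to 27/100.
So P(r = 2 | data) = (4/75) / (27/100) = 16/81.

0.198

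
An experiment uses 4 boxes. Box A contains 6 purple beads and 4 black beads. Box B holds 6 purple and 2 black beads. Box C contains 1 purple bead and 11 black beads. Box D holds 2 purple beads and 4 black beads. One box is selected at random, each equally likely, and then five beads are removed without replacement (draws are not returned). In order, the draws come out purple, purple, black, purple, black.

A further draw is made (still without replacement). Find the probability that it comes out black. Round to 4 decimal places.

For each hypothesis, P(data | H) works out to: P(data | box A) = (6/10)(5/9)(4/8)(4/7)(3/6) = 1/21; P(data | box B) = (6/8)(5/7)(2/6)(4/5)(1/4) = 1/28; P(data | box C) = (1/12)(0/11) = 0; P(data | box D) = (2/6)(1/5)(4/4)(0/3) = 0.
The prior-weighted likelihoods are 1/4 · 1/21 = 1/84, 1/4 · 1/28 = 1/112, 1/4 · 0 = 0, 1/4 · 0 = 0; summing to 1/48.
Normalising, the posterior is P(box A | data) = 4/7, P(box B | data) = 3/7, P(box C | data) = 0, P(box D | data) = 0.
Averaging over the posterior, P(black next | data) = (2/5)(4/7) + (0)(3/7) = 8/35.

0.2286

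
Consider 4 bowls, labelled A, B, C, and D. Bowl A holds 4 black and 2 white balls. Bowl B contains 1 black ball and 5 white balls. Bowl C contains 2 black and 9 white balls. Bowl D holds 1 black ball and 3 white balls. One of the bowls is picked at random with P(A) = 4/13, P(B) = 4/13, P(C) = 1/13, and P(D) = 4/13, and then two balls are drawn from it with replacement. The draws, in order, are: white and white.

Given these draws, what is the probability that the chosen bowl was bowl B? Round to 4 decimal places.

Under each hypothesis, the probability of the observed sequence is: P(data | bowl A) = (2/6)(2/6) = 0.11111; P(data | bowl B) = (5/6)(5/6) = 0.69444; P(data | bowl C) = (9/11)(9/11) = 0.66942; P(data | bowl D) = (3/4)(3/4) = 0.5625.
Multiplying each by its prior: 4/13 · 0.11111 = 0.034188, 4/13 · 0.69444 = 0.21368, 1/13 · 0.66942 = 0.051494, 4/13 · 0.5625 = 0.17308; these sum to 0.47243.
Hence P(bowl B | data) = (0.21368) / (0.47243) = 0.45229.

0.4523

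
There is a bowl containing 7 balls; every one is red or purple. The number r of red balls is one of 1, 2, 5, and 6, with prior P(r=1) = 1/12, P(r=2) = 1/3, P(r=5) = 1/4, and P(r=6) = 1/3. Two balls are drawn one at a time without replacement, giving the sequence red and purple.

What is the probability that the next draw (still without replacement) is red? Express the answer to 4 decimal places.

Compute the likelihood of the observed sequence for each case: P(data | r = 1) = (1/7)(6/6) = 1/7; P(data | r = 2) = (2/7)(5/6) = 5/21; P(data | r = 5) = (5/7)(2/6) = 5/21; P(data | r = 6) = (6/7)(1/6) = 1/7.
Weighting by the prior gives 1/12 · 1/7 = 1/84, 1/3 · 5/21 = 5/63, 1/4 · 5/21 = 5/84, 1/3 · 1/7 = 1/21; with total 25/126.
Dividing through by the total gives posterior P(r = 1 | data) = 3/50, P(r = 2 | data) = 2/5, P(r = 5 | data) = 3/10, P(r = 6 | data) = 6/25.
The predictive probability is P(red next | data) = (0)(3/50) + (1/5)(2/5) + (4/5)(3/10) + (1)(6/25) = 14/25.

0.5600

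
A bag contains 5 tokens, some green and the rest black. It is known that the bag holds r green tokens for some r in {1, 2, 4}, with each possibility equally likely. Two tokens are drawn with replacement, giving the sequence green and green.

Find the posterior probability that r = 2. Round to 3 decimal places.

The likelihood of the observed sequence under each hypothesis: P(data | r = 1) = (1/5)(1/5) = 1/25; P(data | r = 2) = (2/5)(2/5) = 4/25; P(data | r = 4) = (4/5)(4/5) = 16/25.
Multiplying each by its prior: 1/3 · 1/25 = 1/75, 1/3 · 4/25 = 4/75, 1/3 · 16/25 = 16/75; summing to 7/25.
Therefore the posterior P(r = 2 | data) = (4/75) / (7/25) = 4/21.

0.190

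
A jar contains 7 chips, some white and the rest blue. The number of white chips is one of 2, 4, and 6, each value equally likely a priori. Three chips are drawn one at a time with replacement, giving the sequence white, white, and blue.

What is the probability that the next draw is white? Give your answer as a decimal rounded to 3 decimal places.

Under each hypothesis, the probability of the observed sequence is: P(data | r = 2) = (2/7)(2/7)(5/7) = 0.058309; P(data | r = 4) = (4/7)(4/7)(3/7) = 0.13994; P(data | r = 6) = (6/7)(6/7)(1/7) = 0.10496.
The prior-weighted likelihoods are 1/3 · 0.058309 = 0.019436, 1/3 · 0.13994 = 0.046647, 1/3 · 0.10496 = 0.034985; summing to 0.10107.
The posterior is then P(r = 2 | data) = 0.19231, P(r = 4 | data) = 0.46154, P(r = 6 | data) = 0.34615.
Averaging over the posterior, P(white next | data) = (2/7)(0.19231) + (4/7)(0.46154) + (6/7)(0.34615) = 0.61538.

0.615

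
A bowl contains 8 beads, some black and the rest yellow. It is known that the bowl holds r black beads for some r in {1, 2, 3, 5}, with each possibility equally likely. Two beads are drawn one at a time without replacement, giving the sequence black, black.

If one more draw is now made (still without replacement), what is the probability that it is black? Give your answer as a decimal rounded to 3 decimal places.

0.393

The likelihood of the observed sequence under each hypothesis: P(data | r = 1) = (1/8)(0/7) = 0; P(data | r = 2) = (2/8)(1/7) = 1/28; P(data | r = 3) = (3/8)(2/7) = 3/28; P(data | r = 5) = (5/8)(4/7) = 5/14.
Weighting by the prior gives 1/4 · 0 = 0, 1/4 · 1/28 = 1/112, 1/4 · 3/28 = 3/112, 1/4 · 5/14 = 5/56; summing to 1/8.
The posterior is then P(r = 1 | data) = 0, P(r = 2 | data) = 1/14, P(r = 3 | data) = 3/14, P(r = 5 | data) = 5/7.
Averaging over the posterior, P(black next | data) = (0)(1/14) + (1/6)(3/14) + (1/2)(5/7) = 11/28.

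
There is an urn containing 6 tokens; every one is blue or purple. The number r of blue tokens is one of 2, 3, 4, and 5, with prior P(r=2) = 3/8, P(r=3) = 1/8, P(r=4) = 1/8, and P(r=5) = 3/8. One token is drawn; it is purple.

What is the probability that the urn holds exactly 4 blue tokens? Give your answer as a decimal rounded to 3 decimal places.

For each hypothesis, P(data | H) works out to: P(data | r = 2) = (4/6) = 2/3; P(data | r = 3) = (3/6) = 1/2; P(data | r = 4) = (2/6) = 1/3; P(data | r = 5) = (1/6) = 1/6.
Multiplying each by its prior: 3/8 · 2/3 = 1/4, 1/8 · 1/2 = 1/16, 1/8 · 1/3 = 1/24, 3/8 · 1/6 = 1/16; with total 5/12.
So P(r = 4 | data) = (1/24) / (5/12) = 1/10.

0.100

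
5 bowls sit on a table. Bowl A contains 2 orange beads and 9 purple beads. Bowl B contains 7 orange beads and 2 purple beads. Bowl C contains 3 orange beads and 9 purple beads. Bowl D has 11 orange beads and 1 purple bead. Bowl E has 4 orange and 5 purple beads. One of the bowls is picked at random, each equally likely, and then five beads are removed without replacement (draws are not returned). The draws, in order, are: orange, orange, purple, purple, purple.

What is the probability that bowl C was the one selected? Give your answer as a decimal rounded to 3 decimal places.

0.326

Compute the likelihood of the observed sequence for each case: P(data | bowl A) = (2/11)(1/10)(9/9)(8/8)(7/7) = 0.018182; P(data | bowl B) = (7/9)(6/8)(2/7)(1/6)(0/5) = 0; P(data | bowl C) = (3/12)(2/11)(9/10)(8/9)(7/8) = 0.031818; P(data | bowl D) = (11/12)(10/11)(1/10)(0/9) = 0; P(data | bowl E) = (4/9)(3/8)(5/7)(4/6)(3/5) = 0.047619.
Weighting by the prior gives 1/5 · 0.018182 = 0.0036364, 1/5 · 0 = 0, 1/5 · 0.031818 = 0.0063636, 1/5 · 0 = 0, 1/5 · 0.047619 = 0.0095238; with total 0.019524.
So P(bowl C | data) = (0.0063636) / (0.019524) = 0.32594.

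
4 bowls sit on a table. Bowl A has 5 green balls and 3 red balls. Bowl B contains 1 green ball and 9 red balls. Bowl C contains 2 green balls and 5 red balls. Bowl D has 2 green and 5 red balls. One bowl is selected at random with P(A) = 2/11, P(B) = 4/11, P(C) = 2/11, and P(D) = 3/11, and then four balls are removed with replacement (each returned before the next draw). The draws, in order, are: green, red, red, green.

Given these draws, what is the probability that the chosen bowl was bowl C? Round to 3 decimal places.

0.238

Under each hypothesis, the probability of the observed sequence is: P(data | bowl A) = (5/8)(3/8)(3/8)(5/8) = 0.054932; P(data | bowl B) = (1/10)(9/10)(9/10)(1/10) = 0.0081; P(data | bowl C) = (2/7)(5/7)(5/7)(2/7) = 0.041649; P(data | bowl D) = (2/7)(5/7)(5/7)(2/7) = 0.041649.
The prior-weighted likelihoods are 2/11 · 0.054932 = 0.0099876, 4/11 · 0.0081 = 0.0029455, 2/11 · 0.041649 = 0.0075726, 3/11 · 0.041649 = 0.011359; summing to 0.031865.
Therefore the posterior P(bowl C | data) = (0.0075726) / (0.031865) = 0.23765.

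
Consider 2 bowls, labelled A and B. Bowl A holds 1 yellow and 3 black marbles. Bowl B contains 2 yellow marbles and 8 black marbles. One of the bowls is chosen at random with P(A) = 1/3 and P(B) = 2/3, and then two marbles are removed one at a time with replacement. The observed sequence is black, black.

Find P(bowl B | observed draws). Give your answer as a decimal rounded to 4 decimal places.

For each hypothesis, P(data | H) works out to: P(data | bowl A) = (3/4)(3/4) = 0.5625; P(data | bowl B) = (8/10)(8/10) = 0.64.
Multiplying each by its prior: 1/3 · 0.5625 = 0.1875, 2/3 · 0.64 = 0.42667; these sum to 0.61417.
Hence P(bowl B | data) = (0.42667) / (0.61417) = 0.69471.

0.6947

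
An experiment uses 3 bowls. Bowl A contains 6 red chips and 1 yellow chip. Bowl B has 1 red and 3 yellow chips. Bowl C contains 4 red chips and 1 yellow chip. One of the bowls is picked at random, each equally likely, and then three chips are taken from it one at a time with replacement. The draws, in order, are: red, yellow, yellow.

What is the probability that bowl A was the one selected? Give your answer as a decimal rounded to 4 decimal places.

For each hypothesis, P(data | H) works out to: P(data | bowl A) = (6/7)(1/7)(1/7) = 0.017493; P(data | bowl B) = (1/4)(3/4)(3/4) = 0.14062; P(data | bowl C) = (4/5)(1/5)(1/5) = 0.032.
Multiplying each by its prior: 1/3 · 0.017493 = 0.0058309, 1/3 · 0.14062 = 0.046875, 1/3 · 0.032 = 0.010667; these sum to 0.063373.
Therefore the posterior P(bowl A | data) = (0.0058309) / (0.063373) = 0.09201.

0.0920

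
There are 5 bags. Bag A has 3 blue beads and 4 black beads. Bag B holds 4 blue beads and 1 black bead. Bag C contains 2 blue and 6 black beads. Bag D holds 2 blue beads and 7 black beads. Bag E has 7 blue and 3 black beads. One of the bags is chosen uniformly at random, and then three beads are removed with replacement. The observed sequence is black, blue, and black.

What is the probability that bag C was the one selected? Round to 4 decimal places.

For each hypothesis, P(data | H) works out to: P(data | bag A) = (4/7)(3/7)(4/7) = 0.13994; P(data | bag B) = (1/5)(4/5)(1/5) = 0.032; P(data | bag C) = (6/8)(2/8)(6/8) = 0.14062; P(data | bag D) = (7/9)(2/9)(7/9) = 0.13443; P(data | bag E) = (3/10)(7/10)(3/10) = 0.063.
Multiplying each by its prior: 1/5 · 0.13994 = 0.027988, 1/5 · 0.032 = 0.0064, 1/5 · 0.14062 = 0.028125, 1/5 · 0.13443 = 0.026886, 1/5 · 0.063 = 0.0126; with total 0.102.
By Bayes' rule, P(bag C | data) = (0.028125) / (0.102) = 0.27574.

0.2757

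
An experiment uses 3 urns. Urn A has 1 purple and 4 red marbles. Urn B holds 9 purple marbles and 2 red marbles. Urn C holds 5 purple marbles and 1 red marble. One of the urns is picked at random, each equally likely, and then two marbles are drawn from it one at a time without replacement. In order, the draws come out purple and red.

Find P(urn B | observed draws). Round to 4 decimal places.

For each hypothesis, P(data | H) works out to: P(data | urn A) = (1/5)(4/4) = 1/5; P(data | urn B) = (9/11)(2/10) = 9/55; P(data | urn C) = (5/6)(1/5) = 1/6.
Multiplying each by its prior: 1/3 · 1/5 = 1/15, 1/3 · 9/55 = 3/55, 1/3 · 1/6 = 1/18; these sum to 35/198.
Therefore the posterior P(urn B | data) = (3/55) / (35/198) = 54/175.

0.3086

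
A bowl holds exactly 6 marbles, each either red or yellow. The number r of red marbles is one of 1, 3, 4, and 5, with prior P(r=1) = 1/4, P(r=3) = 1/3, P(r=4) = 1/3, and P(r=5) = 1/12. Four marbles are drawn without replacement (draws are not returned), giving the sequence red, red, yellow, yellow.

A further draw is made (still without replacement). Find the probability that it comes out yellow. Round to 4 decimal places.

For each hypothesis, P(data | H) works out to: P(data | r = 1) = (1/6)(0/5) = 0; P(data | r = 3) = (3/6)(2/5)(3/4)(2/3) = 1/10; P(data | r = 4) = (4/6)(3/5)(2/4)(1/3) = 1/15; P(data | r = 5) = (5/6)(4/5)(1/4)(0/3) = 0.
The prior-weighted likelihoods are 1/4 · 0 = 0, 1/3 · 1/10 = 1/30, 1/3 · 1/15 = 1/45, 1/12 · 0 = 0; with total 1/18.
The posterior is then P(r = 1 | data) = 0, P(r = 3 | data) = 3/5, P(r = 4 | data) = 2/5, P(r = 5 | data) = 0.
So P(yellow next | data) = Σ P(yellow next | H) P(H | data) = (1/2)(3/5) + (0)(2/5) = 3/10.

0.3000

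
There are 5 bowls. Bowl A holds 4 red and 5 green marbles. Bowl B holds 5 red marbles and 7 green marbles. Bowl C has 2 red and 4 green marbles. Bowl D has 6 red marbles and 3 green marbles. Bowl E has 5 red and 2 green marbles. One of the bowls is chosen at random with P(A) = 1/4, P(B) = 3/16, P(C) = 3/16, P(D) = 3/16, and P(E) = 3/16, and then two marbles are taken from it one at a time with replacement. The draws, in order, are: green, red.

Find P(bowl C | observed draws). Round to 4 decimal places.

0.1820

The likelihood of the observed sequence under each hypothesis: P(data | bowl A) = (5/9)(4/9) = 0.24691; P(data | bowl B) = (7/12)(5/12) = 0.24306; P(data | bowl C) = (4/6)(2/6) = 0.22222; P(data | bowl D) = (3/9)(6/9) = 0.22222; P(data | bowl E) = (2/7)(5/7) = 0.20408.
Weighting by the prior gives 1/4 · 0.24691 = 0.061728, 3/16 · 0.24306 = 0.045573, 3/16 · 0.22222 = 0.041667, 3/16 · 0.22222 = 0.041667, 3/16 · 0.20408 = 0.038265; these sum to 0.2289.
Therefore the posterior P(bowl C | data) = (0.041667) / (0.2289) = 0.18203.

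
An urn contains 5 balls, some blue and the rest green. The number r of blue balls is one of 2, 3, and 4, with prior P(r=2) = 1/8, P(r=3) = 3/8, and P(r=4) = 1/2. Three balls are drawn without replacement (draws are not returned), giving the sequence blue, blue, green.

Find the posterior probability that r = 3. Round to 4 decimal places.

0.4000

Compute the likelihood of the observed sequence for each case: P(data | r = 2) = (2/5)(1/4)(3/3) = 1/10; P(data | r = 3) = (3/5)(2/4)(2/3) = 1/5; P(data | r = 4) = (4/5)(3/4)(1/3) = 1/5.
Weighting by the prior gives 1/8 · 1/10 = 1/80, 3/8 · 1/5 = 3/40, 1/2 · 1/5 = 1/10; summing to 3/16.
So P(r = 3 | data) = (3/40) / (3/16) = 2/5.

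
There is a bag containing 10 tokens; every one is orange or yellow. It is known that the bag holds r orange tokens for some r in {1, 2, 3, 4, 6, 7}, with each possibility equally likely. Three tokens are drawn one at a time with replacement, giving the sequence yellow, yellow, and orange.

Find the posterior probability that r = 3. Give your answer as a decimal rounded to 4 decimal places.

0.2231

Compute the likelihood of the observed sequence for each case: P(data | r = 1) = (9/10)(9/10)(1/10) = 0.081; P(data | r = 2) = (8/10)(8/10)(2/10) = 0.128; P(data | r = 3) = (7/10)(7/10)(3/10) = 0.147; P(data | r = 4) = (6/10)(6/10)(4/10) = 0.144; P(data | r = 6) = (4/10)(4/10)(6/10) = 0.096; P(data | r = 7) = (3/10)(3/10)(7/10) = 0.063.
The prior-weighted likelihoods are 1/6 · 0.081 = 0.0135, 1/6 · 0.128 = 0.021333, 1/6 · 0.147 = 0.0245, 1/6 · 0.144 = 0.024, 1/6 · 0.096 = 0.016, 1/6 · 0.063 = 0.0105; summing to 0.10983.
By Bayes' rule, P(r = 3 | data) = (0.0245) / (0.10983) = 0.22307.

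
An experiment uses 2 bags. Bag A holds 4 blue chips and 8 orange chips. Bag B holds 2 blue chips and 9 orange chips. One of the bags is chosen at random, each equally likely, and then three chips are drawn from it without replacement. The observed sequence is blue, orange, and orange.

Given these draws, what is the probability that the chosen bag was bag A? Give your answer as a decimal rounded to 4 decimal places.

The likelihood of the observed sequence under each hypothesis: P(data | bag A) = (4/12)(8/11)(7/10) = 28/165; P(data | bag B) = (2/11)(9/10)(8/9) = 8/55.
Weighting by the prior gives 1/2 · 28/165 = 14/165, 1/2 · 8/55 = 4/55; with total 26/165.
So P(bag A | data) = (14/165) / (26/165) = 7/13.

0.5385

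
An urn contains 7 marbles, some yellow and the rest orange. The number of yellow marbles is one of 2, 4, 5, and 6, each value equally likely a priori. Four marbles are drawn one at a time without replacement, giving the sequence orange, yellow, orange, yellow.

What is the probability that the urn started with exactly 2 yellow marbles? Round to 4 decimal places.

For each hypothesis, P(data | H) works out to: P(data | r = 2) = (5/7)(2/6)(4/5)(1/4) = 1/21; P(data | r = 4) = (3/7)(4/6)(2/5)(3/4) = 3/35; P(data | r = 5) = (2/7)(5/6)(1/5)(4/4) = 1/21; P(data | r = 6) = (1/7)(6/6)(0/5) = 0.
Multiplying each by its prior: 1/4 · 1/21 = 1/84, 1/4 · 3/35 = 3/140, 1/4 · 1/21 = 1/84, 1/4 · 0 = 0; these sum to 19/420.
Hence P(r = 2 | data) = (1/84) / (19/420) = 5/19.

0.2632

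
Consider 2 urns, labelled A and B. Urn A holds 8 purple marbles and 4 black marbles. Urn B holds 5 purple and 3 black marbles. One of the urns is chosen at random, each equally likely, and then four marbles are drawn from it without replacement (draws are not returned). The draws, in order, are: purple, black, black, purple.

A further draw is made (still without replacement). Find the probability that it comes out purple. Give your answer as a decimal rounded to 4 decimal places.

0.7500

For each hypothesis, P(data | H) works out to: P(data | urn A) = (8/12)(4/11)(3/10)(7/9) = 0.056566; P(data | urn B) = (5/8)(3/7)(2/6)(4/5) = 0.071429.
Weighting by the prior gives 1/2 · 0.056566 = 0.028283, 1/2 · 0.071429 = 0.035714; summing to 0.063997.
Normalising, the posterior is P(urn A | data) = 0.44194, P(urn B | data) = 0.55806.
Averaging over the posterior, P(purple next | data) = (3/4)(0.44194) + (3/4)(0.55806) = 0.75.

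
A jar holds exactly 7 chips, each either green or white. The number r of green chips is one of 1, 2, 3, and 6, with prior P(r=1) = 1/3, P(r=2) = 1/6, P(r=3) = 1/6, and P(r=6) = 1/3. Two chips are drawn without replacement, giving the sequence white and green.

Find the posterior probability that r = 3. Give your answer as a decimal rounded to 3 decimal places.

Under each hypothesis, the probability of the observed sequence is: P(data | r = 1) = (6/7)(1/6) = 1/7; P(data | r = 2) = (5/7)(2/6) = 5/21; P(data | r = 3) = (4/7)(3/6) = 2/7; P(data | r = 6) = (1/7)(6/6) = 1/7.
Multiplying each by its prior: 1/3 · 1/7 = 1/21, 1/6 · 5/21 = 5/126, 1/6 · 2/7 = 1/21, 1/3 · 1/7 = 1/21; these sum to 23/126.
Hence P(r = 3 | data) = (1/21) / (23/126) = 6/23.

0.261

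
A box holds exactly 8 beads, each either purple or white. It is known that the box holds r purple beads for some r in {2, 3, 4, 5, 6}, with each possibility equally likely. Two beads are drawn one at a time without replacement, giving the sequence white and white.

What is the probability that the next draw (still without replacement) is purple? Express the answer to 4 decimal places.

Compute the likelihood of the observed sequence for each case: P(data | r = 2) = (6/8)(5/7) = 15/28; P(data | r = 3) = (5/8)(4/7) = 5/14; P(data | r = 4) = (4/8)(3/7) = 3/14; P(data | r = 5) = (3/8)(2/7) = 3/28; P(data | r = 6) = (2/8)(1/7) = 1/28.
Multiplying each by its prior: 1/5 · 15/28 = 3/28, 1/5 · 5/14 = 1/14, 1/5 · 3/14 = 3/70, 1/5 · 3/28 = 3/140, 1/5 · 1/28 = 1/140; these sum to 1/4.
Dividing through by the total gives posterior P(r = 2 | data) = 3/7, P(r = 3 | data) = 2/7, P(r = 4 | data) = 6/35, P(r = 5 | data) = 3/35, P(r = 6 | data) = 1/35.
Averaging over the posterior, P(purple next | data) = (1/3)(3/7) + (1/2)(2/7) + (2/3)(6/35) + (5/6)(3/35) + (1)(1/35) = 1/2.

0.5000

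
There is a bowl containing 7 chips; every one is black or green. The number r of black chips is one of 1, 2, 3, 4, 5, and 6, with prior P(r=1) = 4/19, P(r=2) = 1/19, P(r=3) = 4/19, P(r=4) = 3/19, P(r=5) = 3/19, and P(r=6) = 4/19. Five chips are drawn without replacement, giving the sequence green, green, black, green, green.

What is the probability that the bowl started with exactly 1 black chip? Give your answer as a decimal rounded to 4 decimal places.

0.7317

Compute the likelihood of the observed sequence for each case: P(data | r = 1) = (6/7)(5/6)(1/5)(4/4)(3/3) = 0.14286; P(data | r = 2) = (5/7)(4/6)(2/5)(3/4)(2/3) = 0.095238; P(data | r = 3) = (4/7)(3/6)(3/5)(2/4)(1/3) = 0.028571; P(data | r = 4) = (3/7)(2/6)(4/5)(1/4)(0/3) = 0; P(data | r = 5) = (2/7)(1/6)(5/5)(0/4) = 0; P(data | r = 6) = (1/7)(0/6) = 0.
Weighting by the prior gives 4/19 · 0.14286 = 0.030075, 1/19 · 0.095238 = 0.0050125, 4/19 · 0.028571 = 0.006015, 3/19 · 0 = 0, 3/19 · 0 = 0, 4/19 · 0 = 0; these sum to 0.041103.
By Bayes' rule, P(r = 1 | data) = (0.030075) / (0.041103) = 0.73171.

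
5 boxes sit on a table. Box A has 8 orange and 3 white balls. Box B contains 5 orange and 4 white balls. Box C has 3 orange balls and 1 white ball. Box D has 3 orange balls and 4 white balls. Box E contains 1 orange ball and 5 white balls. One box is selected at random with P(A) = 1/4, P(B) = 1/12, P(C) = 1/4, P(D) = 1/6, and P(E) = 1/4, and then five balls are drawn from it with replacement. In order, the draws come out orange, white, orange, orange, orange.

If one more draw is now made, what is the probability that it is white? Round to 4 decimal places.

The likelihood of the observed sequence under each hypothesis: P(data | box A) = (8/11)(3/11)(8/11)(8/11)(8/11) = 0.076299; P(data | box B) = (5/9)(4/9)(5/9)(5/9)(5/9) = 0.042338; P(data | box C) = (3/4)(1/4)(3/4)(3/4)(3/4) = 0.079102; P(data | box D) = (3/7)(4/7)(3/7)(3/7)(3/7) = 0.019278; P(data | box E) = (1/6)(5/6)(1/6)(1/6)(1/6) = 0.000643.
Multiplying each by its prior: 1/4 · 0.076299 = 0.019075, 1/12 · 0.042338 = 0.0035281, 1/4 · 0.079102 = 0.019775, 1/6 · 0.019278 = 0.0032129, 1/4 · 0.000643 = 0.00016075; with total 0.045752.
Dividing through by the total gives posterior P(box A | data) = 0.41692, P(box B | data) = 0.077115, P(box C | data) = 0.43223, P(box D | data) = 0.070225, P(box E | data) = 0.0035135.
So P(white next | data) = Σ P(white next | H) P(H | data) = (3/11)(0.41692) + (4/9)(0.077115) + (1/4)(0.43223) + (4/7)(0.070225) + (5/6)(0.0035135) = 0.29909.

0.2991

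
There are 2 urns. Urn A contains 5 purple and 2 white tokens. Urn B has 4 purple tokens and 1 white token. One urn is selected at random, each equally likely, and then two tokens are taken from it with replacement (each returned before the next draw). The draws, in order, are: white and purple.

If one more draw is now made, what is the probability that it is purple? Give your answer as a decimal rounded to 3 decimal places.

0.752

Under each hypothesis, the probability of the observed sequence is: P(data | urn A) = (2/7)(5/7) = 0.20408; P(data | urn B) = (1/5)(4/5) = 0.16.
Weighting by the prior gives 1/2 · 0.20408 = 0.10204, 1/2 · 0.16 = 0.08; summing to 0.18204.
Normalising, the posterior is P(urn A | data) = 0.56054, P(urn B | data) = 0.43946.
So P(purple next | data) = Σ P(purple next | H) P(H | data) = (5/7)(0.56054) + (4/5)(0.43946) = 0.75195.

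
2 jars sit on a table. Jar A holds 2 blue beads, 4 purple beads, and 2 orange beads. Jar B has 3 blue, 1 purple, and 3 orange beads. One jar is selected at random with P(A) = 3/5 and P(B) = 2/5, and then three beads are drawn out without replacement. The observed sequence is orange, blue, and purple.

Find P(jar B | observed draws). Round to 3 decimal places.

0.375

The likelihood of the observed sequence under each hypothesis: P(data | jar A) = (2/8)(2/7)(4/6) = 1/21; P(data | jar B) = (3/7)(3/6)(1/5) = 3/70.
Multiplying each by its prior: 3/5 · 1/21 = 1/35, 2/5 · 3/70 = 3/175; these sum to 8/175.
Therefore the posterior P(jar B | data) = (3/175) / (8/175) = 3/8.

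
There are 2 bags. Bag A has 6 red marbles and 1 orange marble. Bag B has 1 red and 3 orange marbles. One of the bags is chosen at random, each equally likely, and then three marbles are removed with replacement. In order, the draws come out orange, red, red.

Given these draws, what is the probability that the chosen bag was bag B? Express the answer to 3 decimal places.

0.309

Under each hypothesis, the probability of the observed sequence is: P(data | bag A) = (1/7)(6/7)(6/7) = 0.10496; P(data | bag B) = (3/4)(1/4)(1/4) = 0.046875.
The prior-weighted likelihoods are 1/2 · 0.10496 = 0.052478, 1/2 · 0.046875 = 0.023438; summing to 0.075916.
So P(bag B | data) = (0.023438) / (0.075916) = 0.30873.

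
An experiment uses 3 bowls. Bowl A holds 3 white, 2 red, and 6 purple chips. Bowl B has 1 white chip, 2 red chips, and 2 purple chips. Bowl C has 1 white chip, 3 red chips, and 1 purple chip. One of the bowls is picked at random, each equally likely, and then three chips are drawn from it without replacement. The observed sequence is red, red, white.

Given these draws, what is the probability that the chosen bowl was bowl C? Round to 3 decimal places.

0.717

Compute the likelihood of the observed sequence for each case: P(data | bowl A) = (2/11)(1/10)(3/9) = 1/165; P(data | bowl B) = (2/5)(1/4)(1/3) = 1/30; P(data | bowl C) = (3/5)(2/4)(1/3) = 1/10.
Weighting by the prior gives 1/3 · 1/165 = 1/495, 1/3 · 1/30 = 1/90, 1/3 · 1/10 = 1/30; with total 23/495.
So P(bowl C | data) = (1/30) / (23/495) = 33/46.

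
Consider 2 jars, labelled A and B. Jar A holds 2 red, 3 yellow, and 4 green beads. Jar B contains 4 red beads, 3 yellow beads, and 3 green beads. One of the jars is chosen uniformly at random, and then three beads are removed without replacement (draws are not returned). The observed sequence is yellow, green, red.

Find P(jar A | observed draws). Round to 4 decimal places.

The likelihood of the observed sequence under each hypothesis: P(data | jar A) = (3/9)(4/8)(2/7) = 1/21; P(data | jar B) = (3/10)(3/9)(4/8) = 1/20.
Weighting by the prior gives 1/2 · 1/21 = 1/42, 1/2 · 1/20 = 1/40; these sum to 41/840.
Therefore the posterior P(jar A | data) = (1/42) / (41/840) = 20/41.

0.4878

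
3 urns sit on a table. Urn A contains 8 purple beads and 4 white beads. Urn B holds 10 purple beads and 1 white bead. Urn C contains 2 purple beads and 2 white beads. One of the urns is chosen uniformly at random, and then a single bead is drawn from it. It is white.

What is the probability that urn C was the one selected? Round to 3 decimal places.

0.541

The likelihood of this draw under each hypothesis: P(data | urn A) = (4/12) = 1/3; P(data | urn B) = (1/11) = 1/11; P(data | urn C) = (2/4) = 1/2.
The prior-weighted likelihoods are 1/3 · 1/3 = 1/9, 1/3 · 1/11 = 1/33, 1/3 · 1/2 = 1/6; with total 61/198.
Hence P(urn C | data) = (1/6) / (61/198) = 33/61.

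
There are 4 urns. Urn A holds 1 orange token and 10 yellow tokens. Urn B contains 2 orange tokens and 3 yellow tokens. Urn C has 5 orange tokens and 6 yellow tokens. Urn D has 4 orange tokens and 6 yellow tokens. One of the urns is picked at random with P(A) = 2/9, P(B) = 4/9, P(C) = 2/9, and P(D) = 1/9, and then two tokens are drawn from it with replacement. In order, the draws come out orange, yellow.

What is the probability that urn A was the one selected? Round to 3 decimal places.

0.089

For each hypothesis, P(data | H) works out to: P(data | urn A) = (1/11)(10/11) = 0.082645; P(data | urn B) = (2/5)(3/5) = 0.24; P(data | urn C) = (5/11)(6/11) = 0.24793; P(data | urn D) = (4/10)(6/10) = 0.24.
The prior-weighted likelihoods are 2/9 · 0.082645 = 0.018365, 4/9 · 0.24 = 0.10667, 2/9 · 0.24793 = 0.055096, 1/9 · 0.24 = 0.026667; these sum to 0.2068.
Hence P(urn A | data) = (0.018365) / (0.2068) = 0.08881.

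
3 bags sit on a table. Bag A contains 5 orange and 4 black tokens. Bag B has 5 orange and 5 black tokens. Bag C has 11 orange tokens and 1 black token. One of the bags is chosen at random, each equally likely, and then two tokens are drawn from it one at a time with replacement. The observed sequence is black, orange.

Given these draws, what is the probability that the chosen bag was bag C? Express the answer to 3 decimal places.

Under each hypothesis, the probability of the observed sequence is: P(data | bag A) = (4/9)(5/9) = 0.24691; P(data | bag B) = (5/10)(5/10) = 0.25; P(data | bag C) = (1/12)(11/12) = 0.076389.
Weighting by the prior gives 1/3 · 0.24691 = 0.082305, 1/3 · 0.25 = 0.083333, 1/3 · 0.076389 = 0.025463; these sum to 0.1911.
So P(bag C | data) = (0.025463) / (0.1911) = 0.13324.

0.133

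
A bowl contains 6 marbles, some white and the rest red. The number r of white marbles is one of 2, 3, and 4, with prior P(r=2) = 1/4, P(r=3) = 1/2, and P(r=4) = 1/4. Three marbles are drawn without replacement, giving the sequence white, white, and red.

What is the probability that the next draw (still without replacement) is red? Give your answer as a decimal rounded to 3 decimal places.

0.588

The likelihood of the observed sequence under each hypothesis: P(data | r = 2) = (2/6)(1/5)(4/4) = 1/15; P(data | r = 3) = (3/6)(2/5)(3/4) = 3/20; P(data | r = 4) = (4/6)(3/5)(2/4) = 1/5.
The prior-weighted likelihoods are 1/4 · 1/15 = 1/60, 1/2 · 3/20 = 3/40, 1/4 · 1/5 = 1/20; these sum to 17/120.
Normalising, the posterior is P(r = 2 | data) = 2/17, P(r = 3 | data) = 9/17, P(r = 4 | data) = 6/17.
So P(red next | data) = Σ P(red next | H) P(H | data) = (1)(2/17) + (2/3)(9/17) + (1/3)(6/17) = 10/17.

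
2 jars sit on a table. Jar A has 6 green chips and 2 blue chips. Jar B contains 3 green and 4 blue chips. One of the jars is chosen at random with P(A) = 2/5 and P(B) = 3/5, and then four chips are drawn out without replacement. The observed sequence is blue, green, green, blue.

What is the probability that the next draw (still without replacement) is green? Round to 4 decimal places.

The likelihood of the observed sequence under each hypothesis: P(data | jar A) = (2/8)(6/7)(5/6)(1/5) = 1/28; P(data | jar B) = (4/7)(3/6)(2/5)(3/4) = 3/35.
The prior-weighted likelihoods are 2/5 · 1/28 = 1/70, 3/5 · 3/35 = 9/175; these sum to 23/350.
Normalising, the posterior is P(jar A | data) = 5/23, P(jar B | data) = 18/23.
The predictive probability is P(green next | data) = (1)(5/23) + (1/3)(18/23) = 11/23.

0.4783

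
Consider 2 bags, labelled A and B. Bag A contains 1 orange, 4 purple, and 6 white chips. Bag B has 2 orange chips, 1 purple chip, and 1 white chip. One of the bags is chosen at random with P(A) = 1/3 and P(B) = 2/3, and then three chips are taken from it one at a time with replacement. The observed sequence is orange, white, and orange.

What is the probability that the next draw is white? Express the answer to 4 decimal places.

For each hypothesis, P(data | H) works out to: P(data | bag A) = (1/11)(6/11)(1/11) = 0.0045079; P(data | bag B) = (2/4)(1/4)(2/4) = 0.0625.
Multiplying each by its prior: 1/3 · 0.0045079 = 0.0015026, 2/3 · 0.0625 = 0.041667; summing to 0.043169.
The posterior is then P(bag A | data) = 0.034808, P(bag B | data) = 0.96519.
So P(white next | data) = Σ P(white next | H) P(H | data) = (6/11)(0.034808) + (1/4)(0.96519) = 0.26028.

0.2603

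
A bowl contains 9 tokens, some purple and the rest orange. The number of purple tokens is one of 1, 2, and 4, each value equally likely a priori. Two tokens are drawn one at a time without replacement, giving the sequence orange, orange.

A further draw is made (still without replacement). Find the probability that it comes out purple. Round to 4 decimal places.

0.2663

Compute the likelihood of the observed sequence for each case: P(data | r = 1) = (8/9)(7/8) = 7/9; P(data | r = 2) = (7/9)(6/8) = 7/12; P(data | r = 4) = (5/9)(4/8) = 5/18.
The prior-weighted likelihoods are 1/3 · 7/9 = 7/27, 1/3 · 7/12 = 7/36, 1/3 · 5/18 = 5/54; these sum to 59/108.
Dividing through by the total gives posterior P(r = 1 | data) = 28/59, P(r = 2 | data) = 21/59, P(r = 4 | data) = 10/59.
So P(purple next | data) = Σ P(purple next | H) P(H | data) = (1/7)(28/59) + (2/7)(21/59) + (4/7)(10/59) = 110/413.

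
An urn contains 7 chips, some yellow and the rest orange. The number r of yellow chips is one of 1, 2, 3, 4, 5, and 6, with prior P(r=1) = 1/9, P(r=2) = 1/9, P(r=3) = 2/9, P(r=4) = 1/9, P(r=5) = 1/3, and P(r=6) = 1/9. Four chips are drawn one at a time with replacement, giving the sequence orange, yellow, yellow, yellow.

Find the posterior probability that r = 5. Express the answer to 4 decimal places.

0.5282

Compute the likelihood of the observed sequence for each case: P(data | r = 1) = (6/7)(1/7)(1/7)(1/7) = 0.002499; P(data | r = 2) = (5/7)(2/7)(2/7)(2/7) = 0.01666; P(data | r = 3) = (4/7)(3/7)(3/7)(3/7) = 0.044981; P(data | r = 4) = (3/7)(4/7)(4/7)(4/7) = 0.079967; P(data | r = 5) = (2/7)(5/7)(5/7)(5/7) = 0.10412; P(data | r = 6) = (1/7)(6/7)(6/7)(6/7) = 0.089963.
Weighting by the prior gives 1/9 · 0.002499 = 0.00027766, 1/9 · 0.01666 = 0.0018511, 2/9 · 0.044981 = 0.0099958, 1/9 · 0.079967 = 0.0088852, 1/3 · 0.10412 = 0.034708, 1/9 · 0.089963 = 0.0099958; these sum to 0.065713.
Hence P(r = 5 | data) = (0.034708) / (0.065713) = 0.52817.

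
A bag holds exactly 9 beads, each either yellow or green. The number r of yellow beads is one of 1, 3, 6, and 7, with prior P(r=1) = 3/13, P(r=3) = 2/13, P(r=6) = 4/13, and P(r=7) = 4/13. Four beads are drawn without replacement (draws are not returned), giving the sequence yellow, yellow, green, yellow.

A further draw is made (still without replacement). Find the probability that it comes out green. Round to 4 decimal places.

0.3083

For each hypothesis, P(data | H) works out to: P(data | r = 1) = (1/9)(0/8) = 0; P(data | r = 3) = (3/9)(2/8)(6/7)(1/6) = 1/84; P(data | r = 6) = (6/9)(5/8)(3/7)(4/6) = 5/42; P(data | r = 7) = (7/9)(6/8)(2/7)(5/6) = 5/36.
The prior-weighted likelihoods are 3/13 · 0 = 0, 2/13 · 1/84 = 1/546, 4/13 · 5/42 = 10/273, 4/13 · 5/36 = 5/117; summing to 19/234.
The posterior is then P(r = 1 | data) = 0, P(r = 3 | data) = 3/133, P(r = 6 | data) = 60/133, P(r = 7 | data) = 10/19.
So P(green next | data) = Σ P(green next | H) P(H | data) = (1)(3/133) + (2/5)(60/133) + (1/5)(10/19) = 41/133.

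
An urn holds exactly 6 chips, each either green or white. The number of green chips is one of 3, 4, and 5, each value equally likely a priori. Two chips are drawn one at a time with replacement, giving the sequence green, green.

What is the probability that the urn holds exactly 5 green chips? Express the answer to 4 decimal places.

The likelihood of the observed sequence under each hypothesis: P(data | r = 3) = (3/6)(3/6) = 1/4; P(data | r = 4) = (4/6)(4/6) = 4/9; P(data | r = 5) = (5/6)(5/6) = 25/36.
Weighting by the prior gives 1/3 · 1/4 = 1/12, 1/3 · 4/9 = 4/27, 1/3 · 25/36 = 25/108; these sum to 25/54.
So P(r = 5 | data) = (25/108) / (25/54) = 1/2.

0.5000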